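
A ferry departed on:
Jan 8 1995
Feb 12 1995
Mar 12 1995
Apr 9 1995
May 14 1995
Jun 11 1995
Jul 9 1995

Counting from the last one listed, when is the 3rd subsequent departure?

All dates are Sundays, 35, 28, 28, 35, 28, 28 days apart.
Specifically, the 2nd Sunday of each month.
August 1995 — 2nd Sunday is Aug 13 1995.
September 1995 — 2nd Sunday is Sep 10 1995.
October 1995 — 2nd Sunday is Oct 8 1995.

Oct 8 1995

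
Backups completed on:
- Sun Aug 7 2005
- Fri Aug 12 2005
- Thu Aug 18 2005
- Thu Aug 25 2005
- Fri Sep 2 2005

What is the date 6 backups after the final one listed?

Thu Nov 10 2005

Intervals are 5, 6, 7, 8 days — an arithmetic progression with common difference 1.
Next gap: 9 days. Fri Sep 2 2005 + 9 days = Sun Sep 11 2005.
Next gap: 10 days. Sun Sep 11 2005 + 10 days = Wed Sep 21 2005.
Next gap: 11 days. Wed Sep 21 2005 + 11 days = Sun Oct 2 2005.
Next gap: 12 days. Sun Oct 2 2005 + 12 days = Fri Oct 14 2005.
Next gap: 13 days. Fri Oct 14 2005 + 13 days = Thu Oct 27 2005.
Next gap: 14 days. Thu Oct 27 2005 + 14 days = Thu Nov 10 2005.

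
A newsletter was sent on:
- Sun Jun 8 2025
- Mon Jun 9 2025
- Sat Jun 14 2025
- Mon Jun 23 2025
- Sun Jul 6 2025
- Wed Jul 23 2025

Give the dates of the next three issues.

Wed Aug 13 2025, Sun Sep 7 2025, Mon Oct 6 2025

Gaps: 1, 5, 9, 13, 17 days — each gap is 4 larger than the previous one.
Next gap: 21 days. Wed Jul 23 2025 + 21 days = Wed Aug 13 2025.
Next gap: 25 days. Wed Aug 13 2025 + 25 days = Sun Sep 7 2025.
Next gap: 29 days. Sun Sep 7 2025 + 29 days = Mon Oct 6 2025.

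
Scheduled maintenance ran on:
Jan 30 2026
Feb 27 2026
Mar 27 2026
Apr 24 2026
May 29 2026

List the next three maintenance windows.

Every date is a Friday; gaps 28, 28, 28, 35 days.
Each is the last Friday of its month (at least one falls on the 29th or later, ruling out '4th Friday').
June 2026 ends with Friday Jun 26 2026.
Last Friday of July 2026: Jul 31 2026.
August 2026 ends with Friday Aug 28 2026.

Jun 26 2026, Jul 31 2026, Aug 28 2026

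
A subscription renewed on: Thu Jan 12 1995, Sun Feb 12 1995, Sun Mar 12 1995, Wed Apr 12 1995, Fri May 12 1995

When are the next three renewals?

Each date is the 12th; the gaps (31, 28, 31, 30) track the month lengths.
The rule is the 12th of each month.
Next: June 1995 → Mon Jun 12 1995.
Next: July 1995 → Wed Jul 12 1995.
August 1995: Sat Aug 12 1995.

Mon Jun 12 1995, Wed Jul 12 1995, Sat Aug 12 1995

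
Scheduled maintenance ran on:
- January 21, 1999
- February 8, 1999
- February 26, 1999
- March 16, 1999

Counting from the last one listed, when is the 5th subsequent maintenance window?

June 14, 1999

Gaps between consecutive events: 18, 18, 18 days — a constant 18-day interval.
March 16, 1999 + 18 days = April 3, 1999.
April 3, 1999 + 18 days = April 21, 1999.
April 21, 1999 + 18 days = May 9, 1999.
May 9, 1999 + 18 days = May 27, 1999.
May 27, 1999 + 18 days = June 14, 1999.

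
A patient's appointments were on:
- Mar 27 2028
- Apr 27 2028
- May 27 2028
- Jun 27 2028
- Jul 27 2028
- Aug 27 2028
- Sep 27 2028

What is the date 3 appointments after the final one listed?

Dec 27 2028

Each date is the 27th; the gaps (31, 30, 31, 30, 31, 31) track the month lengths.
The rule is the 27th of each month.
Next: October 2028 → Oct 27 2028.
November 2028: Nov 27 2028.
December 2028: Dec 27 2028.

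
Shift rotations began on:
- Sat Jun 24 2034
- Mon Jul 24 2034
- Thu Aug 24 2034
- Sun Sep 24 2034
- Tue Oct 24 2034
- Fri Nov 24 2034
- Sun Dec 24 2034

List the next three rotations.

Wed Jan 24 2035, Sat Feb 24 2035, Sat Mar 24 2035

Gaps: 30, 31, 31, 30, 31, 30 days — not constant. Every event is on the 24th of the month.
Pattern: the 24th of each month.
January 2035: Wed Jan 24 2035.
Next: February 2035 → Sat Feb 24 2035.
March 2035: Sat Mar 24 2035.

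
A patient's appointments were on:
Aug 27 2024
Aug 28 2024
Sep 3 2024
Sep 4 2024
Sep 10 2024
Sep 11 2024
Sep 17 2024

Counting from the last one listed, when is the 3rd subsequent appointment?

Every event lands on a Tuesday or Wednesday (gaps cycle 1, 6, 1, 6, 1, 6).
So the schedule is: every Tuesday and Wednesday.
The following Wednesday is Sep 18 2024.
Next Tuesday: Sep 24 2024.
The following Wednesday is Sep 25 2024.

Sep 25 2024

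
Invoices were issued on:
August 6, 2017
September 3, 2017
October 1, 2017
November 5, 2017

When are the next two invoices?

December 3, 2017; January 7, 2018

These are Sundays at 28- or 35-day spacing (28, 28, 35).
The pattern: 1st Sunday of the month.
December 2017 — 1st Sunday is December 3, 2017.
January 2018 — 1st Sunday is January 7, 2018.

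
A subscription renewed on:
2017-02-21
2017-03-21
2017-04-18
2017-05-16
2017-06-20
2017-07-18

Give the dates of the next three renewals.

These are Tuesdays at 28- or 35-day spacing (28, 28, 28, 35, 28).
The pattern: 3rd Tuesday of the month.
August 2017 — 3rd Tuesday is 2017-08-15.
September 2017 — 3rd Tuesday is 2017-09-19.
3rd Tuesday of October 2017: 2017-10-17.

2017-08-15, 2017-09-19, 2017-10-17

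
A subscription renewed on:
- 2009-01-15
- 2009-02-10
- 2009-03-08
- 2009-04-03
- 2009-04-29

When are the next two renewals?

Gaps between consecutive events: 26, 26, 26, 26 days — a constant 26-day interval.
2009-04-29 + 26 days = 2009-05-25.
2009-05-25 + 26 days = 2009-06-20.

2009-05-25, 2009-06-20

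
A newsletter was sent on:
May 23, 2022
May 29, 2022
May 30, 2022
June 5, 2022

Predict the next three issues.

Every event lands on a Monday or Sunday (gaps cycle 6, 1, 6).
So the schedule is: every Monday and Sunday.
Next Monday: June 6, 2022.
The following Sunday is June 12, 2022.
The following Monday is June 13, 2022.

June 6, 2022; June 12, 2022; June 13, 2022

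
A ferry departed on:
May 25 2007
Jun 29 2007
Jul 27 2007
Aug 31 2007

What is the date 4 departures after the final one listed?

Dec 28 2007

These are Fridays with 35, 28, 35-day gaps.
Each is the final Friday of its month — Jun 29 2007 is past the 28th, so '4th Friday' doesn't fit.
September 2007 ends with Friday Sep 28 2007.
Last Friday of October 2007: Oct 26 2007.
Last Friday of November 2007: Nov 30 2007.
Last Friday of December 2007: Dec 28 2007.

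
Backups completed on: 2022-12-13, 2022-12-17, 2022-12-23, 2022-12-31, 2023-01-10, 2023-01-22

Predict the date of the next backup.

2023-02-05

Gaps: 4, 6, 8, 10, 12 days — each gap is 2 larger than the previous one.
Next gap: 14 days. 2023-01-22 + 14 days = 2023-02-05.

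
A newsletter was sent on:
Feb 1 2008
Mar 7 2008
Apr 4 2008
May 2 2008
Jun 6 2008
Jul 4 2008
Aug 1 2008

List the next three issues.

Gaps: 35, 28, 28, 35, 28, 28 days — a mix of 28 and 35. Every date is a Friday.
Each is the 1st Friday of its month.
1st Friday of September 2008: Sep 5 2008.
October 2008 — 1st Friday is Oct 3 2008.
1st Friday of November 2008: Nov 7 2008.

Sep 5 2008, Oct 3 2008, Nov 7 2008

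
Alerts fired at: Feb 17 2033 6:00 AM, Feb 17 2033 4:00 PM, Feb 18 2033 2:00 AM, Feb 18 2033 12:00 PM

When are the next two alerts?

Gaps: 10, 10, 10 hours — each event is 10 hours after the previous one.
Feb 18 2033 12:00 PM + 10 h = Feb 18 2033 10:00 PM.
Feb 18 2033 10:00 PM + 10 h = Feb 19 2033 8:00 AM.

Feb 18 2033 10:00 PM, Feb 19 2033 8:00 AM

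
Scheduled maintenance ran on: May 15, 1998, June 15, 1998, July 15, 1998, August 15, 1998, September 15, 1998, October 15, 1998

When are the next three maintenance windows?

Gaps: 31, 30, 31, 31, 30 days — not constant. Every event is on the 15th of the month.
Pattern: the 15th of each month.
Next: November 1998 → November 15, 1998.
Next: December 1998 → December 15, 1998.
Next: January 1999 → January 15, 1999.

November 15, 1998; December 15, 1998; January 15, 1999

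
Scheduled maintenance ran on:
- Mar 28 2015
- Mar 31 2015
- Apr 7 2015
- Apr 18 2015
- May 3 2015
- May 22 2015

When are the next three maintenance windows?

Intervals are 3, 7, 11, 15, 19 days — an arithmetic progression with common difference 4.
Next gap: 23 days. May 22 2015 + 23 days = Jun 14 2015.
Next gap: 27 days. Jun 14 2015 + 27 days = Jul 11 2015.
Next gap: 31 days. Jul 11 2015 + 31 days = Aug 11 2015.

Jun 14 2015, Jul 11 2015, Aug 11 2015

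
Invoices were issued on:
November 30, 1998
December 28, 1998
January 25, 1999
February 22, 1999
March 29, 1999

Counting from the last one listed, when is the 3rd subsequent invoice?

June 28, 1999

These are Mondays with 28, 28, 28, 35-day gaps.
Each is the final Monday of its month — November 30, 1998 is past the 28th, so '4th Monday' doesn't fit.
April 1999 ends with Monday April 26, 1999.
Last Monday of May 1999: May 31, 1999.
Last Monday of June 1999: June 28, 1999.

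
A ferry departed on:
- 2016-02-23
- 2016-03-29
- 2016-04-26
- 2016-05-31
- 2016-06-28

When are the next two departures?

2016-07-26, 2016-08-30

All Tuesdays; the gaps (35, 28, 35, 28) vary with month length.
This is the last Tuesday of each month.
July 2016 ends with Tuesday 2016-07-26.
August 2016 ends with Tuesday 2016-08-30.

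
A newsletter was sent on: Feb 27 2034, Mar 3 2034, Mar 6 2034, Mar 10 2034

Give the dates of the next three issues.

Every event lands on a Monday or Friday (gaps cycle 4, 3, 4).
So the schedule is: every Monday and Friday.
Next Monday: Mar 13 2034.
Next Friday: Mar 17 2034.
Next Monday: Mar 20 2034.

Mar 13 2034, Mar 17 2034, Mar 20 2034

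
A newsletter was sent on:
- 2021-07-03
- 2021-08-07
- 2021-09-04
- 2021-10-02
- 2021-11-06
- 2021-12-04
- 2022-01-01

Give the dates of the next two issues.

2022-02-05, 2022-03-05

All dates are Saturdays, 35, 28, 28, 35, 28, 28 days apart.
Specifically, the 1st Saturday of each month.
February 2022 — 1st Saturday is 2022-02-05.
March 2022 — 1st Saturday is 2022-03-05.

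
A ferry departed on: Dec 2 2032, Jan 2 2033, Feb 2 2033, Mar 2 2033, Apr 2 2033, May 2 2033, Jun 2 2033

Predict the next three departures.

Jul 2 2033, Aug 2 2033, Sep 2 2033

Gaps: 31, 31, 28, 31, 30, 31 days — not constant. Every event is on the 2nd of the month.
Pattern: the 2nd of each month.
Next: July 2033 → Jul 2 2033.
Next: August 2033 → Aug 2 2033.
September 2033: Sep 2 2033.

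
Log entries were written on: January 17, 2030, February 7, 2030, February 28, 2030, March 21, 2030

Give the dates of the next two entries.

April 11, 2030; May 2, 2030

Gaps between consecutive events: 21, 21, 21 days — a constant 21-day interval.
March 21, 2030 + 21 days = April 11, 2030.
April 11, 2030 + 21 days = May 2, 2030.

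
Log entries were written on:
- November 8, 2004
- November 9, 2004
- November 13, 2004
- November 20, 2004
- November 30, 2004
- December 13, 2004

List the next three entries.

The spacing grows by 3 each time: 1, 4, 7, 10, 13 days.
Next gap: 16 days. December 13, 2004 + 16 days = December 29, 2004.
Next gap: 19 days. December 29, 2004 + 19 days = January 17, 2005.
Next gap: 22 days. January 17, 2005 + 22 days = February 8, 2005.

December 29, 2004; January 17, 2005; February 8, 2005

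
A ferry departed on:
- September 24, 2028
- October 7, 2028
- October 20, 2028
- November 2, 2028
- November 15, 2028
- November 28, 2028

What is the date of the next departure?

The spacing is 13, 13, 13, 13, 13 days — always 13 days.
November 28, 2028 + 13 days = December 11, 2028.

December 11, 2028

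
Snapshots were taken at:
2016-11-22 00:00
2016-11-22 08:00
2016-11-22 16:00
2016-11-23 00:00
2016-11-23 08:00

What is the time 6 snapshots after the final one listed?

2016-11-25 08:00

The interval is a steady 8 hours (8, 8, 8, 8).
2016-11-23 08:00 + 8 h = 2016-11-23 16:00.
2016-11-23 16:00 + 8 h = 2016-11-24 00:00.
2016-11-24 00:00 + 8 h = 2016-11-24 08:00.
2016-11-24 08:00 + 8 h = 2016-11-24 16:00.
2016-11-24 16:00 + 8 h = 2016-11-25 00:00.
2016-11-25 00:00 + 8 h = 2016-11-25 08:00.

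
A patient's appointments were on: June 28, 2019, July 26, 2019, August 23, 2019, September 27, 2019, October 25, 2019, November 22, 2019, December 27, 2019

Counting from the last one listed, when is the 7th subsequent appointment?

July 24, 2020

These are Fridays at 28- or 35-day spacing (28, 28, 35, 28, 28, 35).
The pattern: 4th Friday of the month.
4th Friday of January 2020: January 24, 2020.
February 2020 — 4th Friday is February 28, 2020.
4th Friday of March 2020: March 27, 2020.
April 2020 — 4th Friday is April 24, 2020.
May 2020 — 4th Friday is May 22, 2020.
June 2020 — 4th Friday is June 26, 2020.
4th Friday of July 2020: July 24, 2020.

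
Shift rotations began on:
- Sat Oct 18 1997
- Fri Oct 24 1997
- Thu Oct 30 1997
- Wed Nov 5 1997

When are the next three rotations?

Tue Nov 11 1997, Mon Nov 17 1997, Sun Nov 23 1997

Gaps between consecutive events: 6, 6, 6 days — a constant 6-day interval.
Wed Nov 5 1997 + 6 days = Tue Nov 11 1997.
Tue Nov 11 1997 + 6 days = Mon Nov 17 1997.
Mon Nov 17 1997 + 6 days = Sun Nov 23 1997.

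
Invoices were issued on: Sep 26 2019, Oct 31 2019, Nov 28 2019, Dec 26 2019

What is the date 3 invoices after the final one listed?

These are Thursdays with 35, 28, 28-day gaps.
Each is the final Thursday of its month — Oct 31 2019 is past the 28th, so '4th Thursday' doesn't fit.
January 2020 ends with Thursday Jan 30 2020.
Last Thursday of February 2020: Feb 27 2020.
Last Thursday of March 2020: Mar 26 2020.

Mar 26 2020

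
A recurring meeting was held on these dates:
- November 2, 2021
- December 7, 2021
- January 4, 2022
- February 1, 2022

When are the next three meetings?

These are Tuesdays at 28- or 35-day spacing (35, 28, 28).
The pattern: 1st Tuesday of the month.
1st Tuesday of March 2022: March 1, 2022.
1st Tuesday of April 2022: April 5, 2022.
May 2022 — 1st Tuesday is May 3, 2022.

March 1, 2022; April 5, 2022; May 3, 2022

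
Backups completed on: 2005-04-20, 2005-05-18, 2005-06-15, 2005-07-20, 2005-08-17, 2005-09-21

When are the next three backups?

These are Wednesdays at 28- or 35-day spacing (28, 28, 35, 28, 35).
The pattern: 3rd Wednesday of the month.
3rd Wednesday of October 2005: 2005-10-19.
November 2005 — 3rd Wednesday is 2005-11-16.
3rd Wednesday of December 2005: 2005-12-21.

2005-10-19, 2005-11-16, 2005-12-21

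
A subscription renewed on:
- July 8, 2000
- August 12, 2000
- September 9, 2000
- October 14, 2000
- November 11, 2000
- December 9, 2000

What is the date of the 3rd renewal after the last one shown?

March 10, 2001

All dates are Saturdays, 35, 28, 35, 28, 28 days apart.
Specifically, the 2nd Saturday of each month.
2nd Saturday of January 2001: January 13, 2001.
February 2001 — 2nd Saturday is February 10, 2001.
March 2001 — 2nd Saturday is March 10, 2001.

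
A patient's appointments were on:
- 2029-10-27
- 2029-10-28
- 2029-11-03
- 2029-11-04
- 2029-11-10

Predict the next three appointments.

Gaps: 1, 6, 1, 6 days — not constant, but cyclic with period 2.
The events fall on every Saturday and Sunday.
The following Sunday is 2029-11-11.
The following Saturday is 2029-11-17.
The following Sunday is 2029-11-18.

2029-11-11, 2029-11-17, 2029-11-18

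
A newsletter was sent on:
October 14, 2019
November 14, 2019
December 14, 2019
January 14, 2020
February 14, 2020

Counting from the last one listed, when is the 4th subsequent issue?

June 14, 2020

The day-of-month is always 14 (31, 30, 31, 31 days between events).
So this recurs on the 14th of each month.
Next: March 2020 → March 14, 2020.
April 2020: April 14, 2020.
Next: May 2020 → May 14, 2020.
June 2020: June 14, 2020.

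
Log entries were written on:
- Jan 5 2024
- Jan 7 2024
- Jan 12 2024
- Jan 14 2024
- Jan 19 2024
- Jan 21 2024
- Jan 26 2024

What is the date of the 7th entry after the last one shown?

Feb 18 2024

Every event lands on a Friday or Sunday (gaps cycle 2, 5, 2, 5, 2, 5).
So the schedule is: every Friday and Sunday.
Next Sunday: Jan 28 2024.
Next Friday: Feb 2 2024.
Next Sunday: Feb 4 2024.
The following Friday is Feb 9 2024.
The following Sunday is Feb 11 2024.
Next Friday: Feb 16 2024.
Next Sunday: Feb 18 2024.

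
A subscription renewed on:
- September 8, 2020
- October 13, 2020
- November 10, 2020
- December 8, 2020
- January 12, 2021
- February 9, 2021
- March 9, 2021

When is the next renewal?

These are Tuesdays at 28- or 35-day spacing (35, 28, 28, 35, 28, 28).
The pattern: 2nd Tuesday of the month.
2nd Tuesday of April 2021: April 13, 2021.

April 13, 2021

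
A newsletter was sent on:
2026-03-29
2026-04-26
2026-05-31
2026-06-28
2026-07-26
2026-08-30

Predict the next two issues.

2026-09-27, 2026-10-25

All Sundays; the gaps (28, 35, 28, 28, 35) vary with month length.
This is the last Sunday of each month.
Last Sunday of September 2026: 2026-09-27.
Last Sunday of October 2026: 2026-10-25.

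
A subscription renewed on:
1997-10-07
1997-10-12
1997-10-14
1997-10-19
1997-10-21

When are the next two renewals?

1997-10-26, 1997-10-28

The gap pattern 5, 2, 5, 2 repeats every 2 events.
These are the Tuesdays and Sundays of each week.
The following Sunday is 1997-10-26.
The following Tuesday is 1997-10-28.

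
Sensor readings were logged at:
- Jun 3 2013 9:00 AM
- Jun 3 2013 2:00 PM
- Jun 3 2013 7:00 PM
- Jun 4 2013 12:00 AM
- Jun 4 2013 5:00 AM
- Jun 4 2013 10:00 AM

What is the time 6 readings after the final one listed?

Spacing: 5, 5, 5, 5, 5 h — constant 5 h.
Jun 4 2013 10:00 AM + 5 h = Jun 4 2013 3:00 PM.
Jun 4 2013 3:00 PM + 5 h = Jun 4 2013 8:00 PM.
Jun 4 2013 8:00 PM + 5 h = Jun 5 2013 1:00 AM.
Jun 5 2013 1:00 AM + 5 h = Jun 5 2013 6:00 AM.
Jun 5 2013 6:00 AM + 5 h = Jun 5 2013 11:00 AM.
Jun 5 2013 11:00 AM + 5 h = Jun 5 2013 4:00 PM.

Jun 5 2013 4:00 PM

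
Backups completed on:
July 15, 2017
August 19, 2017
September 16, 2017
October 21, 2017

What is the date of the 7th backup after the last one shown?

May 19, 2018

These are Saturdays at 28- or 35-day spacing (35, 28, 35).
The pattern: 3rd Saturday of the month.
November 2017 — 3rd Saturday is November 18, 2017.
December 2017 — 3rd Saturday is December 16, 2017.
January 2018 — 3rd Saturday is January 20, 2018.
February 2018 — 3rd Saturday is February 17, 2018.
3rd Saturday of March 2018: March 17, 2018.
April 2018 — 3rd Saturday is April 21, 2018.
3rd Saturday of May 2018: May 19, 2018.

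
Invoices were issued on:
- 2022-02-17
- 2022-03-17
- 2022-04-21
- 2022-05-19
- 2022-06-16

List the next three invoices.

2022-07-21, 2022-08-18, 2022-09-15

Gaps: 28, 35, 28, 28 days — a mix of 28 and 35. Every date is a Thursday.
Each is the 3rd Thursday of its month.
July 2022 — 3rd Thursday is 2022-07-21.
3rd Thursday of August 2022: 2022-08-18.
September 2022 — 3rd Thursday is 2022-09-15.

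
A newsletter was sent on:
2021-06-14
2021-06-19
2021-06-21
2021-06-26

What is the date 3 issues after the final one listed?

The gap pattern 5, 2, 5 repeats every 2 events.
These are the Mondays and Saturdays of each week.
Next Monday: 2021-06-28.
The following Saturday is 2021-07-03.
The following Monday is 2021-07-05.

2021-07-05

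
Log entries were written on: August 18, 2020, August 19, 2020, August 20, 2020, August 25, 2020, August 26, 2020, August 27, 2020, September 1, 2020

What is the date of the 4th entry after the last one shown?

Gaps: 1, 1, 5, 1, 1, 5 days — not constant, but cyclic with period 3.
The events fall on every Tuesday, Wednesday and Thursday.
Next Wednesday: September 2, 2020.
The following Thursday is September 3, 2020.
Next Tuesday: September 8, 2020.
Next Wednesday: September 9, 2020.

September 9, 2020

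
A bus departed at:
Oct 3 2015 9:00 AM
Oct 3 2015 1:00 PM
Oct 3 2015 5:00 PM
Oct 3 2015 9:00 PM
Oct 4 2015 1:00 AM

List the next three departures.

The interval is a steady 4 hours (4, 4, 4, 4).
Oct 4 2015 1:00 AM + 4 h = Oct 4 2015 5:00 AM.
Oct 4 2015 5:00 AM + 4 h = Oct 4 2015 9:00 AM.
Oct 4 2015 9:00 AM + 4 h = Oct 4 2015 1:00 PM.

Oct 4 2015 5:00 AM, Oct 4 2015 9:00 AM, Oct 4 2015 1:00 PM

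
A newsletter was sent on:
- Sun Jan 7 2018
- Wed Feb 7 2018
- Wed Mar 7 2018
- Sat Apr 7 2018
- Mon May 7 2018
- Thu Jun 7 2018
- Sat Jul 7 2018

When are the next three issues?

Tue Aug 7 2018, Fri Sep 7 2018, Sun Oct 7 2018

The day-of-month is always 7 (31, 28, 31, 30, 31, 30 days between events).
So this recurs on the 7th of each month.
Next: August 2018 → Tue Aug 7 2018.
Next: September 2018 → Fri Sep 7 2018.
Next: October 2018 → Sun Oct 7 2018.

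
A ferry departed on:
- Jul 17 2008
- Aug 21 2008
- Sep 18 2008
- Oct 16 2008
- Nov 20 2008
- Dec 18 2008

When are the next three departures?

Jan 15 2009, Feb 19 2009, Mar 19 2009

These are Thursdays at 28- or 35-day spacing (35, 28, 28, 35, 28).
The pattern: 3rd Thursday of the month.
January 2009 — 3rd Thursday is Jan 15 2009.
February 2009 — 3rd Thursday is Feb 19 2009.
March 2009 — 3rd Thursday is Mar 19 2009.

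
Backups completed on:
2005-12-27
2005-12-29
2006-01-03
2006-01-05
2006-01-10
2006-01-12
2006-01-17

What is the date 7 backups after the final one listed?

2006-02-09

Gaps: 2, 5, 2, 5, 2, 5 days — not constant, but cyclic with period 2.
The events fall on every Tuesday and Thursday.
The following Thursday is 2006-01-19.
The following Tuesday is 2006-01-24.
Next Thursday: 2006-01-26.
Next Tuesday: 2006-01-31.
The following Thursday is 2006-02-02.
The following Tuesday is 2006-02-07.
Next Thursday: 2006-02-09.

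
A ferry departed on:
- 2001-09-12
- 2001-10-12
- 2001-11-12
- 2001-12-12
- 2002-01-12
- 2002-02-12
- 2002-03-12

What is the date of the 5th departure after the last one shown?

2002-08-12

The day-of-month is always 12 (30, 31, 30, 31, 31, 28 days between events).
So this recurs on the 12th of each month.
Next: April 2002 → 2002-04-12.
Next: May 2002 → 2002-05-12.
Next: June 2002 → 2002-06-12.
July 2002: 2002-07-12.
August 2002: 2002-08-12.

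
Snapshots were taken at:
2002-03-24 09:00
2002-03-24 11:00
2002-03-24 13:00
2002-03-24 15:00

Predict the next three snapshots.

2002-03-24 17:00, 2002-03-24 19:00, 2002-03-24 21:00

The interval is a steady 2 hours (2, 2, 2).
2002-03-24 15:00 + 2 h = 2002-03-24 17:00.
2002-03-24 17:00 + 2 h = 2002-03-24 19:00.
2002-03-24 19:00 + 2 h = 2002-03-24 21:00.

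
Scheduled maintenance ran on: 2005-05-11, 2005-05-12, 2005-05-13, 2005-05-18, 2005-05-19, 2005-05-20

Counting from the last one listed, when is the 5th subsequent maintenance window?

2005-06-02

The gap pattern 1, 1, 5, 1, 1 repeats every 3 events.
These are the Wednesdays, Thursdays and Fridays of each week.
Next Wednesday: 2005-05-25.
Next Thursday: 2005-05-26.
Next Friday: 2005-05-27.
Next Wednesday: 2005-06-01.
The following Thursday is 2005-06-02.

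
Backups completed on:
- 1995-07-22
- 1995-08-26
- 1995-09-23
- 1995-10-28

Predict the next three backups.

These are Saturdays at 28- or 35-day spacing (35, 28, 35).
The pattern: 4th Saturday of the month.
4th Saturday of November 1995: 1995-11-25.
4th Saturday of December 1995: 1995-12-23.
January 1996 — 4th Saturday is 1996-01-27.

1995-11-25, 1995-12-23, 1996-01-27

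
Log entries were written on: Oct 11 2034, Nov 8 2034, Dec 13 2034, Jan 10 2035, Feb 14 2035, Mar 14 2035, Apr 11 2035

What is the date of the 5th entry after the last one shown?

These are Wednesdays at 28- or 35-day spacing (28, 35, 28, 35, 28, 28).
The pattern: 2nd Wednesday of the month.
May 2035 — 2nd Wednesday is May 9 2035.
June 2035 — 2nd Wednesday is Jun 13 2035.
2nd Wednesday of July 2035: Jul 11 2035.
August 2035 — 2nd Wednesday is Aug 8 2035.
September 2035 — 2nd Wednesday is Sep 12 2035.

Sep 12 2035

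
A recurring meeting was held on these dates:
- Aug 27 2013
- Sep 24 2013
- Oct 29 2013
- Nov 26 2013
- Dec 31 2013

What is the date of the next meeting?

All Tuesdays; the gaps (28, 35, 28, 35) vary with month length.
This is the last Tuesday of each month.
January 2014 ends with Tuesday Jan 28 2014.

Jan 28 2014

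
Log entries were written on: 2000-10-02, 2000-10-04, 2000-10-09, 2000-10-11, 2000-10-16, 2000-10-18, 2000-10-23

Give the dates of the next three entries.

2000-10-25, 2000-10-30, 2000-11-01

Every event lands on a Monday or Wednesday (gaps cycle 2, 5, 2, 5, 2, 5).
So the schedule is: every Monday and Wednesday.
Next Wednesday: 2000-10-25.
The following Monday is 2000-10-30.
The following Wednesday is 2000-11-01.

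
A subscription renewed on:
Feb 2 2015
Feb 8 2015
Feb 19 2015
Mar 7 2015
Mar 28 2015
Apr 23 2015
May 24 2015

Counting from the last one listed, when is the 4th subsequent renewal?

Nov 14 2015

The spacing grows by 5 each time: 6, 11, 16, 21, 26, 31 days.
Next gap: 36 days. May 24 2015 + 36 days = Jun 29 2015.
Next gap: 41 days. Jun 29 2015 + 41 days = Aug 9 2015.
Next gap: 46 days. Aug 9 2015 + 46 days = Sep 24 2015.
Next gap: 51 days. Sep 24 2015 + 51 days = Nov 14 2015.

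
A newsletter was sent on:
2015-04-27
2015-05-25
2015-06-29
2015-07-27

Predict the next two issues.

2015-08-31, 2015-09-28

Every date is a Monday; gaps 28, 35, 28 days.
Each is the last Monday of its month (at least one falls on the 29th or later, ruling out '4th Monday').
August 2015 ends with Monday 2015-08-31.
September 2015 ends with Monday 2015-09-28.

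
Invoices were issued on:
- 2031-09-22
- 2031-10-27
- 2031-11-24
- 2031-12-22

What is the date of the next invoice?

2032-01-26

These are Mondays at 28- or 35-day spacing (35, 28, 28).
The pattern: 4th Monday of the month.
January 2032 — 4th Monday is 2032-01-26.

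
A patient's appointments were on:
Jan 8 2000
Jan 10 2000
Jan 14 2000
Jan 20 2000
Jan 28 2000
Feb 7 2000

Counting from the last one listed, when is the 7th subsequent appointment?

Gaps: 2, 4, 6, 8, 10 days — each gap is 2 larger than the previous one.
Next gap: 12 days. Feb 7 2000 + 12 days = Feb 19 2000.
Next gap: 14 days. Feb 19 2000 + 14 days = Mar 4 2000.
Next gap: 16 days. Mar 4 2000 + 16 days = Mar 20 2000.
Next gap: 18 days. Mar 20 2000 + 18 days = Apr 7 2000.
Next gap: 20 days. Apr 7 2000 + 20 days = Apr 27 2000.
Next gap: 22 days. Apr 27 2000 + 22 days = May 19 2000.
Next gap: 24 days. May 19 2000 + 24 days = Jun 12 2000.

Jun 12 2000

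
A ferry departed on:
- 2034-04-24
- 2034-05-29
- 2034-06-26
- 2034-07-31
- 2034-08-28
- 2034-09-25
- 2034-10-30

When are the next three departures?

All Mondays; the gaps (35, 28, 35, 28, 28, 35) vary with month length.
This is the last Monday of each month.
Last Monday of November 2034: 2034-11-27.
Last Monday of December 2034: 2034-12-25.
January 2035 ends with Monday 2035-01-29.

2034-11-27, 2034-12-25, 2035-01-29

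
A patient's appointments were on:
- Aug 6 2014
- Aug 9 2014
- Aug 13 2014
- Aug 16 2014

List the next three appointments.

The gap pattern 3, 4, 3 repeats every 2 events.
These are the Wednesdays and Saturdays of each week.
Next Wednesday: Aug 20 2014.
Next Saturday: Aug 23 2014.
The following Wednesday is Aug 27 2014.

Aug 20 2014, Aug 23 2014, Aug 27 2014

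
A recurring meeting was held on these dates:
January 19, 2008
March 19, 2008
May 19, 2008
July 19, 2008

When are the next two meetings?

September 19, 2008; November 19, 2008

The day-of-month is always 19 (60, 61, 61 days between events).
So this recurs on the 19th of every 2 months.
Next: September 2008 → September 19, 2008.
Next: November 2008 → November 19, 2008.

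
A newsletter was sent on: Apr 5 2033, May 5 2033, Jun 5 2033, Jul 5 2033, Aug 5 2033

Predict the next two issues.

Each date is the 5th; the gaps (30, 31, 30, 31) track the month lengths.
The rule is the 5th of each month.
Next: September 2033 → Sep 5 2033.
Next: October 2033 → Oct 5 2033.

Sep 5 2033, Oct 5 2033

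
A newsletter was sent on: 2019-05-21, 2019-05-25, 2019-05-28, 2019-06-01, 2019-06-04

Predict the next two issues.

2019-06-08, 2019-06-11

The gap pattern 4, 3, 4, 3 repeats every 2 events.
These are the Tuesdays and Saturdays of each week.
Next Saturday: 2019-06-08.
The following Tuesday is 2019-06-11.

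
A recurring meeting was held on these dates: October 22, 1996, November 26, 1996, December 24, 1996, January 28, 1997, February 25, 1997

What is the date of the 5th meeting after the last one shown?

July 22, 1997

Gaps: 35, 28, 35, 28 days — a mix of 28 and 35. Every date is a Tuesday.
Each is the 4th Tuesday of its month.
March 1997 — 4th Tuesday is March 25, 1997.
April 1997 — 4th Tuesday is April 22, 1997.
4th Tuesday of May 1997: May 27, 1997.
4th Tuesday of June 1997: June 24, 1997.
July 1997 — 4th Tuesday is July 22, 1997.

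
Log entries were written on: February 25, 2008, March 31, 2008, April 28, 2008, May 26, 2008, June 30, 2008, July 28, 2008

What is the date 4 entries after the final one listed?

November 24, 2008

All Mondays; the gaps (35, 28, 28, 35, 28) vary with month length.
This is the last Monday of each month.
Last Monday of August 2008: August 25, 2008.
Last Monday of September 2008: September 29, 2008.
Last Monday of October 2008: October 27, 2008.
Last Monday of November 2008: November 24, 2008.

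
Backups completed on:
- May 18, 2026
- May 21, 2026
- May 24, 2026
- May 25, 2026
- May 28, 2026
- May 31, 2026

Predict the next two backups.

June 1, 2026; June 4, 2026

Every event lands on a Monday or Thursday or Sunday (gaps cycle 3, 3, 1, 3, 3).
So the schedule is: every Monday, Thursday and Sunday.
Next Monday: June 1, 2026.
The following Thursday is June 4, 2026.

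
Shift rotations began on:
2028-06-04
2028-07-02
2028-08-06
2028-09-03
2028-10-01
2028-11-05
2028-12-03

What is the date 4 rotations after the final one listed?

2029-04-01

All dates are Sundays, 28, 35, 28, 28, 35, 28 days apart.
Specifically, the 1st Sunday of each month.
January 2029 — 1st Sunday is 2029-01-07.
1st Sunday of February 2029: 2029-02-04.
March 2029 — 1st Sunday is 2029-03-04.
1st Sunday of April 2029: 2029-04-01.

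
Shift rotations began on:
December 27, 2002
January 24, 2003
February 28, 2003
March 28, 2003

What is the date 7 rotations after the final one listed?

Gaps: 28, 35, 28 days — a mix of 28 and 35. Every date is a Friday.
Each is the 4th Friday of its month.
April 2003 — 4th Friday is April 25, 2003.
4th Friday of May 2003: May 23, 2003.
4th Friday of June 2003: June 27, 2003.
4th Friday of July 2003: July 25, 2003.
August 2003 — 4th Friday is August 22, 2003.
September 2003 — 4th Friday is September 26, 2003.
4th Friday of October 2003: October 24, 2003.

October 24, 2003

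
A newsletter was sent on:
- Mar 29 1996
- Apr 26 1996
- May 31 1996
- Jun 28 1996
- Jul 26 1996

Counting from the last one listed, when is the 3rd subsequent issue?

All Fridays; the gaps (28, 35, 28, 28) vary with month length.
This is the last Friday of each month.
August 1996 ends with Friday Aug 30 1996.
September 1996 ends with Friday Sep 27 1996.
October 1996 ends with Friday Oct 25 1996.

Oct 25 1996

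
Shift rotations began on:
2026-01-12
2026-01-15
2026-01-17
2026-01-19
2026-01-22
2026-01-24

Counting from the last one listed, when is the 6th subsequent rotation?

The gap pattern 3, 2, 2, 3, 2 repeats every 3 events.
These are the Mondays, Thursdays and Saturdays of each week.
Next Monday: 2026-01-26.
Next Thursday: 2026-01-29.
The following Saturday is 2026-01-31.
The following Monday is 2026-02-02.
The following Thursday is 2026-02-05.
Next Saturday: 2026-02-07.

2026-02-07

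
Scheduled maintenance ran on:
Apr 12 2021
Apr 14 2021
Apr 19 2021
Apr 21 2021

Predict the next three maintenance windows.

Apr 26 2021, Apr 28 2021, May 3 2021

Every event lands on a Monday or Wednesday (gaps cycle 2, 5, 2).
So the schedule is: every Monday and Wednesday.
The following Monday is Apr 26 2021.
The following Wednesday is Apr 28 2021.
Next Monday: May 3 2021.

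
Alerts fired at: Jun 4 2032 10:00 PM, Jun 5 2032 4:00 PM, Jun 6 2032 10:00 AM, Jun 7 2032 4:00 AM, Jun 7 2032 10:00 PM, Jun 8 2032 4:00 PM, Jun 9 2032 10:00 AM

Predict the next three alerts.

The interval is a steady 18 hours (18, 18, 18, 18, 18, 18).
Jun 9 2032 10:00 AM + 18 h = Jun 10 2032 4:00 AM.
Jun 10 2032 4:00 AM + 18 h = Jun 10 2032 10:00 PM.
Jun 10 2032 10:00 PM + 18 h = Jun 11 2032 4:00 PM.

Jun 10 2032 4:00 AM, Jun 10 2032 10:00 PM, Jun 11 2032 4:00 PM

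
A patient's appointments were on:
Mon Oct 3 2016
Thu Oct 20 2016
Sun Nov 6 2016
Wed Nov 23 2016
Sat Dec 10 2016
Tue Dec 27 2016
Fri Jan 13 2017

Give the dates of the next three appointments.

The spacing is 17, 17, 17, 17, 17, 17 days — always 17 days.
Fri Jan 13 2017 + 17 days = Mon Jan 30 2017.
Mon Jan 30 2017 + 17 days = Thu Feb 16 2017.
Thu Feb 16 2017 + 17 days = Sun Mar 5 2017.

Mon Jan 30 2017, Thu Feb 16 2017, Sun Mar 5 2017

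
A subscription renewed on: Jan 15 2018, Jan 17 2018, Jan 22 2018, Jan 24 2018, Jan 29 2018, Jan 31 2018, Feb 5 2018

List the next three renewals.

Feb 7 2018, Feb 12 2018, Feb 14 2018

The gap pattern 2, 5, 2, 5, 2, 5 repeats every 2 events.
These are the Mondays and Wednesdays of each week.
The following Wednesday is Feb 7 2018.
The following Monday is Feb 12 2018.
Next Wednesday: Feb 14 2018.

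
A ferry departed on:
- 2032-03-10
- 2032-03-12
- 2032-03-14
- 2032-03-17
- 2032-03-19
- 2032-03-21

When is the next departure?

Gaps: 2, 2, 3, 2, 2 days — not constant, but cyclic with period 3.
The events fall on every Wednesday, Friday and Sunday.
Next Wednesday: 2032-03-24.

2032-03-24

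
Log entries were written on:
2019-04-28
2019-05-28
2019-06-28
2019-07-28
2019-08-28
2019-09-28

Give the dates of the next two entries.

2019-10-28, 2019-11-28

Each date is the 28th; the gaps (30, 31, 30, 31, 31) track the month lengths.
The rule is the 28th of each month.
Next: October 2019 → 2019-10-28.
Next: November 2019 → 2019-11-28.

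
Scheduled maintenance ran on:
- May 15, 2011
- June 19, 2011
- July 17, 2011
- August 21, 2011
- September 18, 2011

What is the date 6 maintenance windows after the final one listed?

March 18, 2012

All dates are Sundays, 35, 28, 35, 28 days apart.
Specifically, the 3rd Sunday of each month.
3rd Sunday of October 2011: October 16, 2011.
November 2011 — 3rd Sunday is November 20, 2011.
3rd Sunday of December 2011: December 18, 2011.
3rd Sunday of January 2012: January 15, 2012.
3rd Sunday of February 2012: February 19, 2012.
March 2012 — 3rd Sunday is March 18, 2012.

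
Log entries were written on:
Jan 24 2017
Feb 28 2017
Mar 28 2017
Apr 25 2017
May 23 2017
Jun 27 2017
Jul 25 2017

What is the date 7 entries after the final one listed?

These are Tuesdays at 28- or 35-day spacing (35, 28, 28, 28, 35, 28).
The pattern: 4th Tuesday of the month.
4th Tuesday of August 2017: Aug 22 2017.
September 2017 — 4th Tuesday is Sep 26 2017.
4th Tuesday of October 2017: Oct 24 2017.
November 2017 — 4th Tuesday is Nov 28 2017.
December 2017 — 4th Tuesday is Dec 26 2017.
January 2018 — 4th Tuesday is Jan 23 2018.
4th Tuesday of February 2018: Feb 27 2018.

Feb 27 2018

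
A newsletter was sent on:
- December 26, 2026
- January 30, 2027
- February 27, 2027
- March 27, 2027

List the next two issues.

April 24, 2027; May 29, 2027

Every date is a Saturday; gaps 35, 28, 28 days.
Each is the last Saturday of its month (at least one falls on the 29th or later, ruling out '4th Saturday').
April 2027 ends with Saturday April 24, 2027.
Last Saturday of May 2027: May 29, 2027.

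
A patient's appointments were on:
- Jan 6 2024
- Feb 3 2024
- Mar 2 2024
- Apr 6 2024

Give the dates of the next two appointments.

All dates are Saturdays, 28, 28, 35 days apart.
Specifically, the 1st Saturday of each month.
1st Saturday of May 2024: May 4 2024.
1st Saturday of June 2024: Jun 1 2024.

May 4 2024, Jun 1 2024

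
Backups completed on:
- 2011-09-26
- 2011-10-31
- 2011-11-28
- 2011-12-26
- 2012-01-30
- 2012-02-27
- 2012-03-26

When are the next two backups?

2012-04-30, 2012-05-28

Every date is a Monday; gaps 35, 28, 28, 35, 28, 28 days.
Each is the last Monday of its month (at least one falls on the 29th or later, ruling out '4th Monday').
April 2012 ends with Monday 2012-04-30.
Last Monday of May 2012: 2012-05-28.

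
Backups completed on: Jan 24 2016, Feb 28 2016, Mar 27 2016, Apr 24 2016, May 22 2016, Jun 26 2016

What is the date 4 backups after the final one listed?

Gaps: 35, 28, 28, 28, 35 days — a mix of 28 and 35. Every date is a Sunday.
Each is the 4th Sunday of its month.
July 2016 — 4th Sunday is Jul 24 2016.
August 2016 — 4th Sunday is Aug 28 2016.
4th Sunday of September 2016: Sep 25 2016.
4th Sunday of October 2016: Oct 23 2016.

Oct 23 2016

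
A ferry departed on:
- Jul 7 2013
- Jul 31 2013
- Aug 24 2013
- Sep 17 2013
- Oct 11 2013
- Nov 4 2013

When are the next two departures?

Nov 28 2013, Dec 22 2013

The spacing is 24, 24, 24, 24, 24 days — always 24 days.
Nov 4 2013 + 24 days = Nov 28 2013.
Nov 28 2013 + 24 days = Dec 22 2013.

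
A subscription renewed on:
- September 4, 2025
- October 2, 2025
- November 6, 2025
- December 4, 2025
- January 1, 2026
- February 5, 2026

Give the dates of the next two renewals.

All dates are Thursdays, 28, 35, 28, 28, 35 days apart.
Specifically, the 1st Thursday of each month.
1st Thursday of March 2026: March 5, 2026.
April 2026 — 1st Thursday is April 2, 2026.

March 5, 2026; April 2, 2026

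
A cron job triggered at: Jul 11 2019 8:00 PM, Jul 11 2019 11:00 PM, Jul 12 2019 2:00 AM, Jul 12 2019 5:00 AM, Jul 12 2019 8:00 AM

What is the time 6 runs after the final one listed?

The interval is a steady 3 hours (3, 3, 3, 3).
Jul 12 2019 8:00 AM + 3 h = Jul 12 2019 11:00 AM.
Jul 12 2019 11:00 AM + 3 h = Jul 12 2019 2:00 PM.
Jul 12 2019 2:00 PM + 3 h = Jul 12 2019 5:00 PM.
Jul 12 2019 5:00 PM + 3 h = Jul 12 2019 8:00 PM.
Jul 12 2019 8:00 PM + 3 h = Jul 12 2019 11:00 PM.
Jul 12 2019 11:00 PM + 3 h = Jul 13 2019 2:00 AM.

Jul 13 2019 2:00 AM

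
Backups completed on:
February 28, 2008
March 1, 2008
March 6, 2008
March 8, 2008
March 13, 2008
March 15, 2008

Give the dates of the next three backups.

The gap pattern 2, 5, 2, 5, 2 repeats every 2 events.
These are the Thursdays and Saturdays of each week.
Next Thursday: March 20, 2008.
The following Saturday is March 22, 2008.
The following Thursday is March 27, 2008.

March 20, 2008; March 22, 2008; March 27, 2008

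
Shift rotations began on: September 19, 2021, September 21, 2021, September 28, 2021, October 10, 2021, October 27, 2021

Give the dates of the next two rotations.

Intervals are 2, 7, 12, 17 days — an arithmetic progression with common difference 5.
Next gap: 22 days. October 27, 2021 + 22 days = November 18, 2021.
Next gap: 27 days. November 18, 2021 + 27 days = December 15, 2021.

November 18, 2021; December 15, 2021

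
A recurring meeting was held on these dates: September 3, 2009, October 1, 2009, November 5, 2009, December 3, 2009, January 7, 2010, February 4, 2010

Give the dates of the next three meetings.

March 4, 2010; April 1, 2010; May 6, 2010

All dates are Thursdays, 28, 35, 28, 35, 28 days apart.
Specifically, the 1st Thursday of each month.
1st Thursday of March 2010: March 4, 2010.
April 2010 — 1st Thursday is April 1, 2010.
May 2010 — 1st Thursday is May 6, 2010.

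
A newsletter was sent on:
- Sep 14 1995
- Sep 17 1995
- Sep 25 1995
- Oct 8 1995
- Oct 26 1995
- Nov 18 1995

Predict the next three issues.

The spacing grows by 5 each time: 3, 8, 13, 18, 23 days.
Next gap: 28 days. Nov 18 1995 + 28 days = Dec 16 1995.
Next gap: 33 days. Dec 16 1995 + 33 days = Jan 18 1996.
Next gap: 38 days. Jan 18 1996 + 38 days = Feb 25 1996.

Dec 16 1995, Jan 18 1996, Feb 25 1996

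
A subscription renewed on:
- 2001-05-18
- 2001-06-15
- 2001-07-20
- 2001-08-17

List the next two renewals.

These are Fridays at 28- or 35-day spacing (28, 35, 28).
The pattern: 3rd Friday of the month.
September 2001 — 3rd Friday is 2001-09-21.
October 2001 — 3rd Friday is 2001-10-19.

2001-09-21, 2001-10-19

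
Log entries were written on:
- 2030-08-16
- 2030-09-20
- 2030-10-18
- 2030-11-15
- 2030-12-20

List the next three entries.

2031-01-17, 2031-02-21, 2031-03-21

These are Fridays at 28- or 35-day spacing (35, 28, 28, 35).
The pattern: 3rd Friday of the month.
3rd Friday of January 2031: 2031-01-17.
3rd Friday of February 2031: 2031-02-21.
3rd Friday of March 2031: 2031-03-21.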